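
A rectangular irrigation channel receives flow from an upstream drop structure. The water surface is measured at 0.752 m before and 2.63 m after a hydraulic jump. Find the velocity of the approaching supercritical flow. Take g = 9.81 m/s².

V₁ = 7.62 m/s

For a rectangular channel the momentum equation gives q² = ½·g·y₁·y₂·(y₁ + y₂) = ½×9.81×0.752×2.63×3.38 = 32.8.
q = √32.8 = 5.73 m²/s.
V₁ = q/y₁ = 5.73/0.752 = 7.62 m/s.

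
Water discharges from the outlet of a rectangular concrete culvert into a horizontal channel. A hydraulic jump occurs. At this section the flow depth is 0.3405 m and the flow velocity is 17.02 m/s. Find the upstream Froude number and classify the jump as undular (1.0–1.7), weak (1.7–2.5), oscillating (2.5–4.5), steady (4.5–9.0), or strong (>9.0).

Fr₁ = 9.313; strong jump

Fr₁ = V₁/√(g·y₁) = 17.02/√(9.81×0.3405) = 9.313.
Fr₁ = 9.313 lies in the strong range.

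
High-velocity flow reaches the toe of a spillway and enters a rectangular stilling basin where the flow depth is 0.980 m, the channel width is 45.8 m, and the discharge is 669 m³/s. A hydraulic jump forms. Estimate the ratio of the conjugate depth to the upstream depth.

y₂/y₁ = 6.32

q = Q/b = 669/45.8 = 14.6 m²/s; V₁ = q/y₁ = 14.9 m/s. Fr₁ = V₁/√(g·y₁) = 4.81.
By Bélanger, y₂/y₁ = ½[√(1 + 8Fr₁²) − 1] = ½[√185.9 − 1] = 6.32.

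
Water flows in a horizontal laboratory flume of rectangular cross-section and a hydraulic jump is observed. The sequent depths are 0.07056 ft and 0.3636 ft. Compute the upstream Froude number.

For a rectangular channel the momentum equation gives q² = ½·g·y₁·y₂·(y₁ + y₂) = ½×32.2×0.07056×0.3636×0.4342 = 0.1793.
q = √0.1793 = 0.4235 ft²/s.
V₁ = q/y₁ = 6.002 ft/s; Fr₁ = V₁/√(g·y₁) = 3.982.

Fr₁ = 3.982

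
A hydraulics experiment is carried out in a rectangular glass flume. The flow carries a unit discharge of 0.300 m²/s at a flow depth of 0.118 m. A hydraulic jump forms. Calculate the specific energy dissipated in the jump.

ΔE = 0.0680 m

V₁ = q/y₁ = 0.300/0.118 = 2.54 m/s. Fr₁ = V₁/√(g·y₁) = 2.54/√(9.81×0.118) = 2.36.
From the momentum equation for a rectangular channel, y₂/y₁ = ½[√(1 + 8Fr₁²) − 1] = ½[√45.67 − 1] = 2.88.
y₂ = 2.88 × 0.118 = 0.340 m.
Head loss: ΔE = (y₂ − y₁)³/(4y₁y₂) = (0.340 − 0.118)³/(4×0.118×0.340) = 0.0109/0.160 = 0.0680 m.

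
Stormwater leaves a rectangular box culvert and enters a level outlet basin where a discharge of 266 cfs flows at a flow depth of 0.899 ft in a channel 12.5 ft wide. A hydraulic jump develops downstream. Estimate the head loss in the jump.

q = Q/b = 266/12.5 = 21.3 ft²/s; V₁ = q/y₁ = 23.7 ft/s. Fr₁ = V₁/√(g·y₁) = 4.40.
Sequent-depth ratio: y₂/y₁ = ½[√(1 + 8Fr₁²) − 1] = ½[√155.8 − 1] = 5.74.
y₂ = 5.74 × 0.899 = 5.16 ft.
Head loss: ΔE = (y₂ − y₁)³/(4y₁y₂) = (5.16 − 0.899)³/(4×0.899×5.16) = 77.5/18.6 = 4.17 ft.

ΔE = 4.17 ft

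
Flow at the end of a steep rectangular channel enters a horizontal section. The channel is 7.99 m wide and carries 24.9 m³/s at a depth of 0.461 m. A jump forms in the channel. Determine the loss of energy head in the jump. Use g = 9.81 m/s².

q = Q/b = 24.9/7.99 = 3.12 m²/s; V₁ = q/y₁ = 6.76 m/s. Fr₁ = V₁/√(g·y₁) = 3.18.
By Bélanger, y₂/y₁ = ½[√(1 + 8Fr₁²) − 1] = ½[√81.84 − 1] = 4.02.
y₂ = 4.02 × 0.461 = 1.85 m.
V₂ = q/y₂ = 3.12/1.85 = 1.68 m/s. E₁ = y₁ + V₁²/2g = 2.79 m; E₂ = y₂ + V₂²/2g = 2.00 m. ΔE = E₁ − E₂ = 0.792 m.

ΔE = 0.792 m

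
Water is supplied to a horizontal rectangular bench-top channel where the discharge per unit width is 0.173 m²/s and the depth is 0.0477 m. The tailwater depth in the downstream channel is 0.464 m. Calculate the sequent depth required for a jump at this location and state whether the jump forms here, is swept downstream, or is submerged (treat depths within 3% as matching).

V₁ = q/y₁ = 0.173/0.0477 = 3.63 m/s. Fr₁ = V₁/√(g·y₁) = 3.63/√(9.81×0.0477) = 5.30.
From the momentum equation for a rectangular channel, y₂/y₁ = ½[√(1 + 8Fr₁²) − 1] = ½[√225.9 − 1] = 7.01.
y₂ = 7.01 × 0.0477 = 0.335 m.
Tailwater y_tw = 0.464 m: y_tw > y₂, so the jump is submerged.

y₂ = 0.335 m; the jump is submerged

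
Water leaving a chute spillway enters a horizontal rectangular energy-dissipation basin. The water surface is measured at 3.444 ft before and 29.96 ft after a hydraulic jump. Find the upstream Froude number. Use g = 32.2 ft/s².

Fr₁ = 6.495

For a rectangular channel the momentum equation gives q² = ½·g·y₁·y₂·(y₁ + y₂) = ½×32.2×3.444×29.96×33.40 = 55492.
q = √55492 = 235.6 ft²/s.
V₁ = q/y₁ = 68.40 ft/s; Fr₁ = V₁/√(g·y₁) = 6.495.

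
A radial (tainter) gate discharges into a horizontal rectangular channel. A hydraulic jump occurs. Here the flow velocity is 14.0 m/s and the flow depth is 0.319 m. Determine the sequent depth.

Fr₁ = V₁/√(g·y₁) = 14.0/√(9.81×0.319) = 7.91.
Bélanger equation: y₂/y₁ = ½[√(1 + 8Fr₁²) − 1] = ½[√502.1 − 1] = 10.7.
y₂ = 10.7 × 0.319 = 3.41 m.

y₂ = 3.41 m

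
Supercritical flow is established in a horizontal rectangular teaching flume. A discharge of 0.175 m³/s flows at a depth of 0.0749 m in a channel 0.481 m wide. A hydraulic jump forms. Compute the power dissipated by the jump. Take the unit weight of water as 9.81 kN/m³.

q = Q/b = 0.175/0.481 = 0.364 m²/s; V₁ = q/y₁ = 4.86 m/s. Fr₁ = V₁/√(g·y₁) = 5.67.
From the momentum equation for a rectangular channel, y₂/y₁ = ½[√(1 + 8Fr₁²) − 1] = ½[√257.9 − 1] = 7.53.
y₂ = 7.53 × 0.0749 = 0.564 m.
Head loss: ΔE = (y₂ − y₁)³/(4y₁y₂) = (0.564 − 0.0749)³/(4×0.0749×0.564) = 0.117/0.169 = 0.692 m.
P = γ·Q·ΔE = 9.81 × 0.175 × 0.692 = 1.19 kW.

P = 1.19 kW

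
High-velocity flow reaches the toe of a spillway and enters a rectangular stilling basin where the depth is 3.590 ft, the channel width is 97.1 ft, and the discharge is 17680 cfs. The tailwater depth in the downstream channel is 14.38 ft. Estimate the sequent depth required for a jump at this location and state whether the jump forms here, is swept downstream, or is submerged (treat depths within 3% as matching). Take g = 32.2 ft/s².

y₂ = 22.22 ft; the jump is swept downstream

q = Q/b = 17680/97.1 = 182.1 ft²/s; V₁ = q/y₁ = 50.72 ft/s. Fr₁ = V₁/√(g·y₁) = 4.717.
Sequent-depth ratio: y₂/y₁ = ½[√(1 + 8Fr₁²) − 1] = ½[√179.02 − 1] = 6.190.
y₂ = 6.190 × 3.590 = 22.22 ft.
Tailwater y_tw = 14.38 ft: y_tw < y₂, so the jump is swept downstream.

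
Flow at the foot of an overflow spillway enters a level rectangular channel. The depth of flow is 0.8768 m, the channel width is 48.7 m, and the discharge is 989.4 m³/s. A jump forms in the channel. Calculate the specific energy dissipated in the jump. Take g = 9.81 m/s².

q = Q/b = 989.4/48.7 = 20.32 m²/s; V₁ = q/y₁ = 23.17 m/s. Fr₁ = V₁/√(g·y₁) = 7.901.
By Bélanger, y₂/y₁ = ½[√(1 + 8Fr₁²) − 1] = ½[√500.35 − 1] = 10.68.
y₂ = 10.68 × 0.8768 = 9.368 m.
Head loss: ΔE = (y₂ − y₁)³/(4y₁y₂) = (9.368 − 0.8768)³/(4×0.8768×9.368) = 612.2/32.86 = 18.63 m.

ΔE = 18.63 m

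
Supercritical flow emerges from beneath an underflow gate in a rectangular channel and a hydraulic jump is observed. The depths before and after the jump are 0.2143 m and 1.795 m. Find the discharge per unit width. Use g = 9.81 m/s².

q = 1.947 m²/s

For a rectangular channel the momentum equation gives q² = ½·g·y₁·y₂·(y₁ + y₂) = ½×9.81×0.2143×1.795×2.009 = 3.791.
q = √3.791 = 1.947 m²/s.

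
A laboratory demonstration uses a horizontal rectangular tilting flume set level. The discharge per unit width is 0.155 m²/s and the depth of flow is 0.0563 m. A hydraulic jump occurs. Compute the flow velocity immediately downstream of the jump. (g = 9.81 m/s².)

V₂ = 0.578 m/s

V₁ = q/y₁ = 0.155/0.0563 = 2.75 m/s. Fr₁ = V₁/√(g·y₁) = 2.75/√(9.81×0.0563) = 3.70.
Bélanger equation: y₂/y₁ = ½[√(1 + 8Fr₁²) − 1] = ½[√110.8 − 1] = 4.76.
y₂ = 4.76 × 0.0563 = 0.268 m.
V₂ = q/y₂ = 0.155/0.268 = 0.578 m/s.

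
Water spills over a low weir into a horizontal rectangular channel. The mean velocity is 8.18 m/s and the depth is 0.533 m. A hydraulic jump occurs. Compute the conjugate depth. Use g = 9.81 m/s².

y₂ = 2.44 m

Fr₁ = V₁/√(g·y₁) = 8.18/√(9.81×0.533) = 3.58.
By Bélanger, y₂/y₁ = ½[√(1 + 8Fr₁²) − 1] = ½[√103.4 − 1] = 4.58.
y₂ = 4.58 × 0.533 = 2.44 m.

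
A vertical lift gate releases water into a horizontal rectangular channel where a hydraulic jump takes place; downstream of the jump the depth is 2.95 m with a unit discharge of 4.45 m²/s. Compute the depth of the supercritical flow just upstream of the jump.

y₁ = 0.408 m

V₂ = q/y₂ = 4.45/2.95 = 1.51 m/s; Fr₂ = V₂/√(g·y₂) = 0.280.
Applying the sequent-depth relation in reverse, y₁/y₂ = ½[√(1 + 8Fr₂²) − 1] = ½[√1.629 − 1] = 0.138.
y₁ = 0.138 × 2.95 = 0.408 m.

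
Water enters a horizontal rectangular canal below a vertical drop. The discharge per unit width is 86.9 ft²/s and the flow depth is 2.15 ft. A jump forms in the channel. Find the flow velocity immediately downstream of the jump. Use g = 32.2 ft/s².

V₁ = q/y₁ = 86.9/2.15 = 40.4 ft/s. Fr₁ = V₁/√(g·y₁) = 40.4/√(32.2×2.15) = 4.86.
Sequent-depth ratio: y₂/y₁ = ½[√(1 + 8Fr₁²) − 1] = ½[√189.8 − 1] = 6.39.
y₂ = 6.39 × 2.15 = 13.7 ft.
V₂ = q/y₂ = 86.9/13.7 = 6.33 ft/s.

V₂ = 6.33 ft/s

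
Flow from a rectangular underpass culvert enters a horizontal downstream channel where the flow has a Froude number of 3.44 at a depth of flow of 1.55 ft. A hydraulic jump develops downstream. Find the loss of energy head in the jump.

Fr₁ = 3.44 (given).
By Bélanger, y₂/y₁ = ½[√(1 + 8Fr₁²) − 1] = ½[√95.67 − 1] = 4.39.
y₂ = 4.39 × 1.55 = 6.81 ft.
Head loss: ΔE = (y₂ − y₁)³/(4y₁y₂) = (6.81 − 1.55)³/(4×1.55×6.81) = 145/42.2 = 3.44 ft.

ΔE = 3.44 ft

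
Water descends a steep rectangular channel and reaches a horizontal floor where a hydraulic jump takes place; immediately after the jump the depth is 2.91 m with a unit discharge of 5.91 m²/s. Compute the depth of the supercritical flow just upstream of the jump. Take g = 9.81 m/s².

V₂ = q/y₂ = 5.91/2.91 = 2.03 m/s; Fr₂ = V₂/√(g·y₂) = 0.380.
Since the conjugate-depth ratio holds either way, y₁/y₂ = ½[√(1 + 8Fr₂²) − 1] = ½[√2.156 − 1] = 0.234.
y₁ = 0.234 × 2.91 = 0.681 m.

y₁ = 0.681 m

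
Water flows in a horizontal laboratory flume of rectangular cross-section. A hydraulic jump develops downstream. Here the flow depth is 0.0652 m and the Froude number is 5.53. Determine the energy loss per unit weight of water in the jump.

Fr₁ = 5.53 (given).
By Bélanger, y₂/y₁ = ½[√(1 + 8Fr₁²) − 1] = ½[√245.6 − 1] = 7.34.
y₂ = 7.34 × 0.0652 = 0.478 m.
V₁ = Fr₁·√(g·y₁) = 5.53×√(9.81×0.0652) = 4.42 m/s; q = V₁·y₁ = 0.288 m²/s. V₂ = q/y₂ = 0.288/0.478 = 0.603 m/s. E₁ = y₁ + V₁²/2g = 1.06 m; E₂ = y₂ + V₂²/2g = 0.497 m. ΔE = E₁ − E₂ = 0.565 m.

ΔE = 0.565 m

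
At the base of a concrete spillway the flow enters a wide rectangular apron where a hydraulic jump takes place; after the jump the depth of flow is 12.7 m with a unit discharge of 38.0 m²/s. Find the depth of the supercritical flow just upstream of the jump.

V₂ = q/y₂ = 38.0/12.7 = 2.99 m/s; Fr₂ = V₂/√(g·y₂) = 0.268.
Since the conjugate-depth ratio holds either way, y₁/y₂ = ½[√(1 + 8Fr₂²) − 1] = ½[√1.575 − 1] = 0.127.
y₁ = 0.127 × 12.7 = 1.62 m.

y₁ = 1.62 m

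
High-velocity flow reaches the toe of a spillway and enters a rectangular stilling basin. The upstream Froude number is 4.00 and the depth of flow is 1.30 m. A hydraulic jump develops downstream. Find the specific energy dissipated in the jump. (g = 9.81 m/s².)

Fr₁ = 4.00 (given).
By Bélanger, y₂/y₁ = ½[√(1 + 8Fr₁²) − 1] = ½[√129.0 − 1] = 5.18.
y₂ = 5.18 × 1.30 = 6.73 m.
V₁ = Fr₁·√(g·y₁) = 4.00×√(9.81×1.30) = 14.3 m/s; q = V₁·y₁ = 18.6 m²/s. V₂ = q/y₂ = 18.6/6.73 = 2.76 m/s. E₁ = y₁ + V₁²/2g = 11.7 m; E₂ = y₂ + V₂²/2g = 7.12 m. ΔE = E₁ − E₂ = 4.58 m.

ΔE = 4.58 m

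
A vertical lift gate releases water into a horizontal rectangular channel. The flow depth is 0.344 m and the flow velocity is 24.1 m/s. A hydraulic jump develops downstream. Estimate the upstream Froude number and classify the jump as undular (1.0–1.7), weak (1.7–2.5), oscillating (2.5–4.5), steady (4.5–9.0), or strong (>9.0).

Fr₁ = V₁/√(g·y₁) = 24.1/√(9.81×0.344) = 13.1.
Fr₁ = 13.1 lies in the strong range.

Fr₁ = 13.1; strong jump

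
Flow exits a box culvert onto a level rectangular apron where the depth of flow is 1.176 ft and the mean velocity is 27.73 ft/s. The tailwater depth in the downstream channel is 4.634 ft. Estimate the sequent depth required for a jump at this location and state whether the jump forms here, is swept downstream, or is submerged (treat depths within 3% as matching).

Fr₁ = V₁/√(g·y₁) = 27.73/√(32.2×1.176) = 4.506.
By Bélanger, y₂/y₁ = ½[√(1 + 8Fr₁²) − 1] = ½[√163.45 − 1] = 5.892.
y₂ = 5.892 × 1.176 = 6.929 ft.
Tailwater y_tw = 4.634 ft: y_tw < y₂, so the jump is swept downstream.

y₂ = 6.929 ft; the jump is swept downstream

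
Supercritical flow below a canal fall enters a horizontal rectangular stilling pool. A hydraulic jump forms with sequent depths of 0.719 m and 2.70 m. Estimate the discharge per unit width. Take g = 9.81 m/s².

For a rectangular channel the momentum equation gives q² = ½·g·y₁·y₂·(y₁ + y₂) = ½×9.81×0.719×2.70×3.42 = 32.6.
q = √32.6 = 5.71 m²/s.

q = 5.71 m²/s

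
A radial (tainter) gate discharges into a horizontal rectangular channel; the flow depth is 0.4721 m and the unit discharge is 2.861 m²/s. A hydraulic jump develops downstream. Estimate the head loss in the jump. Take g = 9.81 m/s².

V₁ = q/y₁ = 2.861/0.4721 = 6.060 m/s. Fr₁ = V₁/√(g·y₁) = 6.060/√(9.81×0.4721) = 2.816.
By Bélanger, y₂/y₁ = ½[√(1 + 8Fr₁²) − 1] = ½[√64.439 − 1] = 3.514.
y₂ = 3.514 × 0.4721 = 1.659 m.
V₂ = q/y₂ = 2.861/1.659 = 1.725 m/s. E₁ = y₁ + V₁²/2g = 2.344 m; E₂ = y₂ + V₂²/2g = 1.810 m. ΔE = E₁ − E₂ = 0.5335 m.

ΔE = 0.5335 m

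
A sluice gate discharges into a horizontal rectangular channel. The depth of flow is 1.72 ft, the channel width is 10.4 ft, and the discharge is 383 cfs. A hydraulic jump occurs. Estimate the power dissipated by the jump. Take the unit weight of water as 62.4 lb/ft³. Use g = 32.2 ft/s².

P = 91.2 hp

q = Q/b = 383/10.4 = 36.8 ft²/s; V₁ = q/y₁ = 21.4 ft/s. Fr₁ = V₁/√(g·y₁) = 2.88.
Bélanger equation: y₂/y₁ = ½[√(1 + 8Fr₁²) − 1] = ½[√67.22 − 1] = 3.60.
y₂ = 3.60 × 1.72 = 6.19 ft.
Head loss: ΔE = (y₂ − y₁)³/(4y₁y₂) = (6.19 − 1.72)³/(4×1.72×6.19) = 89.4/42.6 = 2.10 ft.
P = γ·Q·ΔE/550 = 62.4 × 383 × 2.10 / 550 = 91.2 hp.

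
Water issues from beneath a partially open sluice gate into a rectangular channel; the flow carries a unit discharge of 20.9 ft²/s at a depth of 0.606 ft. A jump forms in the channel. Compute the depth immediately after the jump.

y₂ = 6.39 ft

V₁ = q/y₁ = 20.9/0.606 = 34.5 ft/s. Fr₁ = V₁/√(g·y₁) = 34.5/√(32.2×0.606) = 7.81.
By Bélanger, y₂/y₁ = ½[√(1 + 8Fr₁²) − 1] = ½[√488.7 − 1] = 10.6.
y₂ = 10.6 × 0.606 = 6.39 ft.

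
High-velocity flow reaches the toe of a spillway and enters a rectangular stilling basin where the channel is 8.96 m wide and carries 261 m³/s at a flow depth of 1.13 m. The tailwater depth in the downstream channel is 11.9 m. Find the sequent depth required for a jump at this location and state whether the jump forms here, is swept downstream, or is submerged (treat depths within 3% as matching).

y₂ = 11.8 m; the jump forms here

q = Q/b = 261/8.96 = 29.1 m²/s; V₁ = q/y₁ = 25.8 m/s. Fr₁ = V₁/√(g·y₁) = 7.74.
From the momentum equation for a rectangular channel, y₂/y₁ = ½[√(1 + 8Fr₁²) − 1] = ½[√480.6 − 1] = 10.5.
y₂ = 10.5 × 1.13 = 11.8 m.
Tailwater y_tw = 11.9 m: y_tw ≈ y₂, so the jump forms here.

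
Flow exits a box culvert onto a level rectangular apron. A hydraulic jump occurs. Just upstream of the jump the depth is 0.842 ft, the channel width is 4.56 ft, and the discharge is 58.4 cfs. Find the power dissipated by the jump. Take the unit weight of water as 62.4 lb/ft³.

P = 7.18 hp

q = Q/b = 58.4/4.56 = 12.8 ft²/s; V₁ = q/y₁ = 15.2 ft/s. Fr₁ = V₁/√(g·y₁) = 2.92.
Conjugate-depth relation: y₂/y₁ = ½[√(1 + 8Fr₁²) − 1] = ½[√69.26 − 1] = 3.66.
y₂ = 3.66 × 0.842 = 3.08 ft.
Head loss: ΔE = (y₂ − y₁)³/(4y₁y₂) = (3.08 − 0.842)³/(4×0.842×3.08) = 11.3/10.4 = 1.08 ft.
P = γ·Q·ΔE/550 = 62.4 × 58.4 × 1.08 / 550 = 7.18 hp.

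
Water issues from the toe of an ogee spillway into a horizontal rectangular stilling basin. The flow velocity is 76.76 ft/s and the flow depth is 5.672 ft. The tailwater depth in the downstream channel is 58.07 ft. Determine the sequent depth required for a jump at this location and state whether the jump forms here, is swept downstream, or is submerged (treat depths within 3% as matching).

Fr₁ = V₁/√(g·y₁) = 76.76/√(32.2×5.672) = 5.680.
Bélanger equation: y₂/y₁ = ½[√(1 + 8Fr₁²) − 1] = ½[√259.09 − 1] = 7.548.
y₂ = 7.548 × 5.672 = 42.81 ft.
Tailwater y_tw = 58.07 ft: y_tw > y₂, so the jump is submerged.

y₂ = 42.81 ft; the jump is submerged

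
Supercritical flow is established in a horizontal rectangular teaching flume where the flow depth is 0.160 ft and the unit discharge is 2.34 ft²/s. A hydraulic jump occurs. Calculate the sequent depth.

y₂ = 1.38 ft

V₁ = q/y₁ = 2.34/0.160 = 14.6 ft/s. Fr₁ = V₁/√(g·y₁) = 14.6/√(32.2×0.160) = 6.44.
Conjugate-depth relation: y₂/y₁ = ½[√(1 + 8Fr₁²) − 1] = ½[√333.1 − 1] = 8.63.
y₂ = 8.63 × 0.160 = 1.38 ft.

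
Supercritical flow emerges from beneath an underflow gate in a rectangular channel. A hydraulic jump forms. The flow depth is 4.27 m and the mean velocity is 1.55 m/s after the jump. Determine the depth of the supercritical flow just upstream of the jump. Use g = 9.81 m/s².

Fr₂ = V₂/√(g·y₂) = 1.55/√(9.81×4.27) = 0.239.
Since the conjugate-depth ratio holds either way, y₁/y₂ = ½[√(1 + 8Fr₂²) − 1] = ½[√1.459 − 1] = 0.104.
y₁ = 0.104 × 4.27 = 0.444 m.

y₁ = 0.444 m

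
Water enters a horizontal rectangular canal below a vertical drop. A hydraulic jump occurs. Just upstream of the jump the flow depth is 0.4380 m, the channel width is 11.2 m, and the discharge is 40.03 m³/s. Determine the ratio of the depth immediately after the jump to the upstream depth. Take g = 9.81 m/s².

q = Q/b = 40.03/11.2 = 3.574 m²/s; V₁ = q/y₁ = 8.160 m/s. Fr₁ = V₁/√(g·y₁) = 3.937.
Sequent-depth ratio: y₂/y₁ = ½[√(1 + 8Fr₁²) − 1] = ½[√124.97 − 1] = 5.090.

y₂/y₁ = 5.090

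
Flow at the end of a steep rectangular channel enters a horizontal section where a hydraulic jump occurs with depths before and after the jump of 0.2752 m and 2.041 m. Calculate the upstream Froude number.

For a rectangular channel the momentum equation gives q² = ½·g·y₁·y₂·(y₁ + y₂) = ½×9.81×0.2752×2.041×2.316 = 6.381.
q = √6.381 = 2.526 m²/s.
V₁ = q/y₁ = 9.179 m/s; Fr₁ = V₁/√(g·y₁) = 5.587.

Fr₁ = 5.587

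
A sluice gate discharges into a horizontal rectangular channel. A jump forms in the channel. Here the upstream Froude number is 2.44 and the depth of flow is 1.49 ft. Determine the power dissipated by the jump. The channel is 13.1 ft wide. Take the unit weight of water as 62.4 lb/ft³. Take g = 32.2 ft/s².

P = 36.6 hp

Fr₁ = 2.44 (given).
From the momentum equation for a rectangular channel, y₂/y₁ = ½[√(1 + 8Fr₁²) − 1] = ½[√48.63 − 1] = 2.99.
y₂ = 2.99 × 1.49 = 4.45 ft.
Head loss: ΔE = (y₂ − y₁)³/(4y₁y₂) = (4.45 − 1.49)³/(4×1.49×4.45) = 25.9/26.5 = 0.978 ft.
V₁ = Fr₁·√(g·y₁) = 2.44×√(32.2×1.49) = 16.9 ft/s; q = V₁·y₁ = 25.2 ft²/s. Q = q·b = 25.2 × 13.1 = 330 cfs. P = γ·Q·ΔE/550 = 62.4 × 330 × 0.978 / 550 = 36.6 hp.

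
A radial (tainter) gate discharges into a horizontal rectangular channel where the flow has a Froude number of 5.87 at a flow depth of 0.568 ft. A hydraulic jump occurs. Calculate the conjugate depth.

Fr₁ = 5.87 (given).
By Bélanger, y₂/y₁ = ½[√(1 + 8Fr₁²) − 1] = ½[√276.7 − 1] = 7.82.
y₂ = 7.82 × 0.568 = 4.44 ft.

y₂ = 4.44 ft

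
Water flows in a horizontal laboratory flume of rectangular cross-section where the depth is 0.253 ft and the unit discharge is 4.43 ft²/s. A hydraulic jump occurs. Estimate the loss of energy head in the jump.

V₁ = q/y₁ = 4.43/0.253 = 17.5 ft/s. Fr₁ = V₁/√(g·y₁) = 17.5/√(32.2×0.253) = 6.13.
From the momentum equation for a rectangular channel, y₂/y₁ = ½[√(1 + 8Fr₁²) − 1] = ½[√302.1 − 1] = 8.19.
y₂ = 8.19 × 0.253 = 2.07 ft.
V₂ = q/y₂ = 4.43/2.07 = 2.14 ft/s. E₁ = y₁ + V₁²/2g = 5.01 ft; E₂ = y₂ + V₂²/2g = 2.14 ft. ΔE = E₁ − E₂ = 2.87 ft.

ΔE = 2.87 ft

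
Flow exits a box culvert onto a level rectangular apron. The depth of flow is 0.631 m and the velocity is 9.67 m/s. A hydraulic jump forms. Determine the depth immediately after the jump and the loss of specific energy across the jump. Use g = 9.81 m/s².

y₂ = 3.17 m; ΔE = 2.04 m

Fr₁ = V₁/√(g·y₁) = 9.67/√(9.81×0.631) = 3.89.
By Bélanger, y₂/y₁ = ½[√(1 + 8Fr₁²) − 1] = ½[√121.8 − 1] = 5.02.
y₂ = 5.02 × 0.631 = 3.17 m.
q = V₁·y₁ = 9.67 × 0.631 = 6.10 m²/s. V₂ = q/y₂ = 6.10/3.17 = 1.93 m/s. E₁ = y₁ + V₁²/2g = 5.40 m; E₂ = y₂ + V₂²/2g = 3.36 m. ΔE = E₁ − E₂ = 2.04 m.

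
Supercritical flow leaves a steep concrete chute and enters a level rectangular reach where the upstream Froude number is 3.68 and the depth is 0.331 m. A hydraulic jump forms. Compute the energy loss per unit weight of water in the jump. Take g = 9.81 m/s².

ΔE = 0.907 m

Fr₁ = 3.68 (given).
From the momentum equation for a rectangular channel, y₂/y₁ = ½[√(1 + 8Fr₁²) − 1] = ½[√109.3 − 1] = 4.73.
y₂ = 4.73 × 0.331 = 1.57 m.
Head loss: ΔE = (y₂ − y₁)³/(4y₁y₂) = (1.57 − 0.331)³/(4×0.331×1.57) = 1.88/2.07 = 0.907 m.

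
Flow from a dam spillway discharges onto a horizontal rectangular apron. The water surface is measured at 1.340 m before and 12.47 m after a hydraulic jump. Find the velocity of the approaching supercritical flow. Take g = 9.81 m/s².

V₁ = 25.11 m/s

For a rectangular channel the momentum equation gives q² = ½·g·y₁·y₂·(y₁ + y₂) = ½×9.81×1.340×12.47×13.81 = 1132.
q = √1132 = 33.64 m²/s.
V₁ = q/y₁ = 33.64/1.340 = 25.11 m/s.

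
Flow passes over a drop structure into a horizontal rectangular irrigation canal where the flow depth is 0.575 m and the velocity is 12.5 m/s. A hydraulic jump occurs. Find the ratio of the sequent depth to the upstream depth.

y₂/y₁ = 6.96

Fr₁ = V₁/√(g·y₁) = 12.5/√(9.81×0.575) = 5.26.
By Bélanger, y₂/y₁ = ½[√(1 + 8Fr₁²) − 1] = ½[√222.6 − 1] = 6.96.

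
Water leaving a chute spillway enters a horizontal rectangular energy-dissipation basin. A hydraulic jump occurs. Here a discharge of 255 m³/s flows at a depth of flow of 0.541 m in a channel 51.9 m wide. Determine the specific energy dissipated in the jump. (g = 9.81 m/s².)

q = Q/b = 255/51.9 = 4.91 m²/s; V₁ = q/y₁ = 9.08 m/s. Fr₁ = V₁/√(g·y₁) = 3.94.
Bélanger equation: y₂/y₁ = ½[√(1 + 8Fr₁²) − 1] = ½[√125.3 − 1] = 5.10.
y₂ = 5.10 × 0.541 = 2.76 m.
Head loss: ΔE = (y₂ − y₁)³/(4y₁y₂) = (2.76 − 0.541)³/(4×0.541×2.76) = 10.9/5.97 = 1.83 m.

ΔE = 1.83 m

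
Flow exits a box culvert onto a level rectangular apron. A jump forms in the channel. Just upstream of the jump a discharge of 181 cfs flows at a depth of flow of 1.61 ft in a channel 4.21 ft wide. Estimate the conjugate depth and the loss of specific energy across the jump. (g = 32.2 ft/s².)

q = Q/b = 181/4.21 = 43.0 ft²/s; V₁ = q/y₁ = 26.7 ft/s. Fr₁ = V₁/√(g·y₁) = 3.71.
Sequent-depth ratio: y₂/y₁ = ½[√(1 + 8Fr₁²) − 1] = ½[√111.0 − 1] = 4.77.
y₂ = 4.77 × 1.61 = 7.68 ft.
V₂ = q/y₂ = 43.0/7.68 = 5.60 ft/s. E₁ = y₁ + V₁²/2g = 12.7 ft; E₂ = y₂ + V₂²/2g = 8.16 ft. ΔE = E₁ − E₂ = 4.52 ft.

y₂ = 7.68 ft; ΔE = 4.52 ft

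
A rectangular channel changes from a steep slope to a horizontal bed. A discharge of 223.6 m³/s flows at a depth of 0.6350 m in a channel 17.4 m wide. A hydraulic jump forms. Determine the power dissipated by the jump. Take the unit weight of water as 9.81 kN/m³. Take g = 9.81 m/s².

P = 31509 kW

q = Q/b = 223.6/17.4 = 12.85 m²/s; V₁ = q/y₁ = 20.24 m/s. Fr₁ = V₁/√(g·y₁) = 8.108.
Bélanger equation: y₂/y₁ = ½[√(1 + 8Fr₁²) − 1] = ½[√526.95 − 1] = 10.98.
y₂ = 10.98 × 0.6350 = 6.971 m.
V₂ = q/y₂ = 12.85/6.971 = 1.843 m/s. E₁ = y₁ + V₁²/2g = 21.51 m; E₂ = y₂ + V₂²/2g = 7.144 m. ΔE = E₁ − E₂ = 14.36 m.
P = γ·Q·ΔE = 9.81 × 223.6 × 14.36 = 31509 kW.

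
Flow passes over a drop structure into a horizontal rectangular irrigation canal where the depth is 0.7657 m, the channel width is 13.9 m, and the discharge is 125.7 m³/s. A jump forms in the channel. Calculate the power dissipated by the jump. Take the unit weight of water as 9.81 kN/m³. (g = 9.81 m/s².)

P = 4131 kW

q = Q/b = 125.7/13.9 = 9.043 m²/s; V₁ = q/y₁ = 11.81 m/s. Fr₁ = V₁/√(g·y₁) = 4.309.
By Bélanger, y₂/y₁ = ½[√(1 + 8Fr₁²) − 1] = ½[√149.55 − 1] = 5.615.
y₂ = 5.615 × 0.7657 = 4.299 m.
V₂ = q/y₂ = 9.043/4.299 = 2.103 m/s. E₁ = y₁ + V₁²/2g = 7.875 m; E₂ = y₂ + V₂²/2g = 4.525 m. ΔE = E₁ − E₂ = 3.350 m.
P = γ·Q·ΔE = 9.81 × 125.7 × 3.350 = 4131 kW.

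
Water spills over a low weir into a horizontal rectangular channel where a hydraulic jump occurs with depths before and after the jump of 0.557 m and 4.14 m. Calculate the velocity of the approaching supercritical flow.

For a rectangular channel the momentum equation gives q² = ½·g·y₁·y₂·(y₁ + y₂) = ½×9.81×0.557×4.14×4.70 = 53.1.
q = √53.1 = 7.29 m²/s.
V₁ = q/y₁ = 7.29/0.557 = 13.1 m/s.

V₁ = 13.1 m/s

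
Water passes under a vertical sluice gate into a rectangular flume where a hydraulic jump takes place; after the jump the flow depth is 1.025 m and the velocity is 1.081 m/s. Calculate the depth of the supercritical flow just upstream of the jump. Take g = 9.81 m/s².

Fr₂ = V₂/√(g·y₂) = 1.081/√(9.81×1.025) = 0.3409.
The Bélanger relation is symmetric: y₁/y₂ = ½[√(1 + 8Fr₂²) − 1] = ½[√1.9297 − 1] = 0.1946.
y₁ = 0.1946 × 1.025 = 0.1994 m.

y₁ = 0.1994 m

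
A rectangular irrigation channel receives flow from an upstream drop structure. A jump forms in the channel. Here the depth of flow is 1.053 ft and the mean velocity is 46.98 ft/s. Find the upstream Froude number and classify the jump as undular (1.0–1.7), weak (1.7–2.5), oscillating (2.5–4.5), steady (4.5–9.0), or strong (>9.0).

Fr₁ = 8.068; steady jump

Fr₁ = V₁/√(g·y₁) = 46.98/√(32.2×1.053) = 8.068.
Fr₁ = 8.068 lies in the steady range.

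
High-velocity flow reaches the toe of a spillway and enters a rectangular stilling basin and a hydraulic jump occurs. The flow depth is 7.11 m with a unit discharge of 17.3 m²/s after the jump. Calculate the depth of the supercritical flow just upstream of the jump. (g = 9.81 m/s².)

y₁ = 1.05 m

V₂ = q/y₂ = 17.3/7.11 = 2.43 m/s; Fr₂ = V₂/√(g·y₂) = 0.291.
From the momentum equation (using Fr₂), y₁/y₂ = ½[√(1 + 8Fr₂²) − 1] = ½[√1.679 − 1] = 0.148.
y₁ = 0.148 × 7.11 = 1.05 m.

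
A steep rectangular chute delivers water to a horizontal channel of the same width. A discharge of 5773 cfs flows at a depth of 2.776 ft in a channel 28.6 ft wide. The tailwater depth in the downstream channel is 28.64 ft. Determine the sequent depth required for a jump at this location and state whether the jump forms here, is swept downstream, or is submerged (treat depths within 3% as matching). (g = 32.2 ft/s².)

q = Q/b = 5773/28.6 = 201.9 ft²/s; V₁ = q/y₁ = 72.71 ft/s. Fr₁ = V₁/√(g·y₁) = 7.691.
By Bélanger, y₂/y₁ = ½[√(1 + 8Fr₁²) − 1] = ½[√474.20 − 1] = 10.39.
y₂ = 10.39 × 2.776 = 28.84 ft.
Tailwater y_tw = 28.64 ft: y_tw ≈ y₂, so the jump forms here.

y₂ = 28.84 ft; the jump forms here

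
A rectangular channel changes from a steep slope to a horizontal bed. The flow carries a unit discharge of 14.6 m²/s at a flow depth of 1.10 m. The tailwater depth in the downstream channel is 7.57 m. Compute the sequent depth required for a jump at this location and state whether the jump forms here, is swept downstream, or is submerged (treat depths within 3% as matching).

y₂ = 5.76 m; the jump is submerged

V₁ = q/y₁ = 14.6/1.10 = 13.3 m/s. Fr₁ = V₁/√(g·y₁) = 13.3/√(9.81×1.10) = 4.04.
Sequent-depth ratio: y₂/y₁ = ½[√(1 + 8Fr₁²) − 1] = ½[√131.6 − 1] = 5.24.
y₂ = 5.24 × 1.10 = 5.76 m.
Tailwater y_tw = 7.57 m: y_tw > y₂, so the jump is submerged.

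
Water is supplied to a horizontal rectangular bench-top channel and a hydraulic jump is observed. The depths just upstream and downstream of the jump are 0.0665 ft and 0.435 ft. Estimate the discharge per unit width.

q = 0.483 ft²/s

For a rectangular channel the momentum equation gives q² = ½·g·y₁·y₂·(y₁ + y₂) = ½×32.2×0.0665×0.435×0.502 = 0.234.
q = √0.234 = 0.483 ft²/s.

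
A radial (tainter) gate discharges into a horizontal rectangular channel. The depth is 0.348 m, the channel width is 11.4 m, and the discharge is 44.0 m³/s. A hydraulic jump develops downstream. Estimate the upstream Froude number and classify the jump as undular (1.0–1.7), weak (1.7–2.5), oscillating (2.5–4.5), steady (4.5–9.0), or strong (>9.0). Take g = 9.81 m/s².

Fr₁ = 6.00; steady jump

q = Q/b = 44.0/11.4 = 3.86 m²/s; V₁ = q/y₁ = 11.1 m/s. Fr₁ = V₁/√(g·y₁) = 6.00.
Fr₁ = 6.00 lies in the steady range.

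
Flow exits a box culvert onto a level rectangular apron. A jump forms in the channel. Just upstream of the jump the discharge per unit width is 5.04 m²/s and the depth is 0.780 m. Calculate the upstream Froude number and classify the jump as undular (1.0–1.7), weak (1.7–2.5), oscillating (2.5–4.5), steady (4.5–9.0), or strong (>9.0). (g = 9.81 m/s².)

Fr₁ = 2.34; weak jump

V₁ = q/y₁ = 5.04/0.780 = 6.46 m/s. Fr₁ = V₁/√(g·y₁) = 6.46/√(9.81×0.780) = 2.34.
Fr₁ = 2.34 lies in the weak range.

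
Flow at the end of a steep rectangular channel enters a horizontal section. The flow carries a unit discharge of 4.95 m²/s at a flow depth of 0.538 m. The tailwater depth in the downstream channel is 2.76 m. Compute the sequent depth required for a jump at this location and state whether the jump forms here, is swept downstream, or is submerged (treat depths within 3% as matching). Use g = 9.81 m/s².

V₁ = q/y₁ = 4.95/0.538 = 9.20 m/s. Fr₁ = V₁/√(g·y₁) = 9.20/√(9.81×0.538) = 4.00.
Conjugate-depth relation: y₂/y₁ = ½[√(1 + 8Fr₁²) − 1] = ½[√129.3 − 1] = 5.19.
y₂ = 5.19 × 0.538 = 2.79 m.
Tailwater y_tw = 2.76 m: y_tw ≈ y₂, so the jump forms here.

y₂ = 2.79 m; the jump forms here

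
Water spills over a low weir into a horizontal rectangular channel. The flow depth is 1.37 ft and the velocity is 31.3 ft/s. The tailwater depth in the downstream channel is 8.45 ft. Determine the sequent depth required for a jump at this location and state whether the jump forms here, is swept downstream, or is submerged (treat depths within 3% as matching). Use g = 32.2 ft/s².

y₂ = 8.47 ft; the jump forms here

Fr₁ = V₁/√(g·y₁) = 31.3/√(32.2×1.37) = 4.71.
Sequent-depth ratio: y₂/y₁ = ½[√(1 + 8Fr₁²) − 1] = ½[√178.7 − 1] = 6.18.
y₂ = 6.18 × 1.37 = 8.47 ft.
Tailwater y_tw = 8.45 ft: y_tw ≈ y₂, so the jump forms here.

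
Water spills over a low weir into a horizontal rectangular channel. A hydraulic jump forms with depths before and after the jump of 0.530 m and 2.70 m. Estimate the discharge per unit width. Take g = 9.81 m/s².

q = 4.76 m²/s

For a rectangular channel the momentum equation gives q² = ½·g·y₁·y₂·(y₁ + y₂) = ½×9.81×0.530×2.70×3.23 = 22.7.
q = √22.7 = 4.76 m²/s.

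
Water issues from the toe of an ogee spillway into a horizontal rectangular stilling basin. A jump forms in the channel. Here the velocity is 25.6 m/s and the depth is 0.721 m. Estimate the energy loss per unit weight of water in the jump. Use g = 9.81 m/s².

Fr₁ = V₁/√(g·y₁) = 25.6/√(9.81×0.721) = 9.63.
Sequent-depth ratio: y₂/y₁ = ½[√(1 + 8Fr₁²) − 1] = ½[√742.3 − 1] = 13.1.
y₂ = 13.1 × 0.721 = 9.46 m.
Head loss: ΔE = (y₂ − y₁)³/(4y₁y₂) = (9.46 − 0.721)³/(4×0.721×9.46) = 668/27.3 = 24.5 m.

ΔE = 24.5 m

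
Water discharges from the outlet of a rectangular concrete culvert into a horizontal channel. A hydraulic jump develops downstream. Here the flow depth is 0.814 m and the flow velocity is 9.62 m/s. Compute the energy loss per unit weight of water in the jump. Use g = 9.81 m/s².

ΔE = 1.75 m

Fr₁ = V₁/√(g·y₁) = 9.62/√(9.81×0.814) = 3.40.
By Bélanger, y₂/y₁ = ½[√(1 + 8Fr₁²) − 1] = ½[√93.71 − 1] = 4.34.
y₂ = 4.34 × 0.814 = 3.53 m.
Head loss: ΔE = (y₂ − y₁)³/(4y₁y₂) = (3.53 − 0.814)³/(4×0.814×3.53) = 20.1/11.5 = 1.75 m.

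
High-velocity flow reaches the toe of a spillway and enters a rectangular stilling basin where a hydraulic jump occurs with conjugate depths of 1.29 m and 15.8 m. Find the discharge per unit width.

For a rectangular channel the momentum equation gives q² = ½·g·y₁·y₂·(y₁ + y₂) = ½×9.81×1.29×15.8×17.1 = 1709.
q = √1709 = 41.3 m²/s.

q = 41.3 m²/s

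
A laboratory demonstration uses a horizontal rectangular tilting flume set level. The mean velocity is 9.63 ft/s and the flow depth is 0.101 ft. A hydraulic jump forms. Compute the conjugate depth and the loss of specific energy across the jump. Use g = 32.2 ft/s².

y₂ = 0.714 ft; ΔE = 0.798 ft

Fr₁ = V₁/√(g·y₁) = 9.63/√(32.2×0.101) = 5.34.
Conjugate-depth relation: y₂/y₁ = ½[√(1 + 8Fr₁²) − 1] = ½[√229.1 − 1] = 7.07.
y₂ = 7.07 × 0.101 = 0.714 ft.
q = V₁·y₁ = 9.63 × 0.101 = 0.973 ft²/s. V₂ = q/y₂ = 0.973/0.714 = 1.36 ft/s. E₁ = y₁ + V₁²/2g = 1.54 ft; E₂ = y₂ + V₂²/2g = 0.743 ft. ΔE = E₁ − E₂ = 0.798 ft.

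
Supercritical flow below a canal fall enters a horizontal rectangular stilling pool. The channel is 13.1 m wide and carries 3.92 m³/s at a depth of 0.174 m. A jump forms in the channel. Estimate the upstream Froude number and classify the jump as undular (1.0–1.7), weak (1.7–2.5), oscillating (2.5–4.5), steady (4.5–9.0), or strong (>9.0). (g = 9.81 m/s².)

q = Q/b = 3.92/13.1 = 0.299 m²/s; V₁ = q/y₁ = 1.72 m/s. Fr₁ = V₁/√(g·y₁) = 1.32.
Fr₁ = 1.32 lies in the undular range.

Fr₁ = 1.32; undular jump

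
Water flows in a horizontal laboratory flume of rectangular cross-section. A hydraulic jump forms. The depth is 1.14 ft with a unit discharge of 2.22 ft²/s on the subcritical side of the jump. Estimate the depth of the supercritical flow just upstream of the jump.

V₂ = q/y₂ = 2.22/1.14 = 1.95 ft/s; Fr₂ = V₂/√(g·y₂) = 0.321.
Applying the sequent-depth relation in reverse, y₁/y₂ = ½[√(1 + 8Fr₂²) − 1] = ½[√1.826 − 1] = 0.176.
y₁ = 0.176 × 1.14 = 0.200 ft.

y₁ = 0.200 ft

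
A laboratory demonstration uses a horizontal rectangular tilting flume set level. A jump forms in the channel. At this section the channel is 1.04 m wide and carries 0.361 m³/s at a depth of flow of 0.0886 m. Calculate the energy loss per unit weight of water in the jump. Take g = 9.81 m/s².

q = Q/b = 0.361/1.04 = 0.347 m²/s; V₁ = q/y₁ = 3.92 m/s. Fr₁ = V₁/√(g·y₁) = 4.20.
From the momentum equation for a rectangular channel, y₂/y₁ = ½[√(1 + 8Fr₁²) − 1] = ½[√142.3 − 1] = 5.46.
y₂ = 5.46 × 0.0886 = 0.484 m.
Head loss: ΔE = (y₂ − y₁)³/(4y₁y₂) = (0.484 − 0.0886)³/(4×0.0886×0.484) = 0.0619/0.172 = 0.361 m.

ΔE = 0.361 m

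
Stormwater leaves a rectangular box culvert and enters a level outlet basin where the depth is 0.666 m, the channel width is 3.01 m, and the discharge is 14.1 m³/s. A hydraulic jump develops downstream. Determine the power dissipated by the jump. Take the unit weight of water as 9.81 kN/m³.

q = Q/b = 14.1/3.01 = 4.68 m²/s; V₁ = q/y₁ = 7.03 m/s. Fr₁ = V₁/√(g·y₁) = 2.75.
Conjugate-depth relation: y₂/y₁ = ½[√(1 + 8Fr₁²) − 1] = ½[√61.58 − 1] = 3.42.
y₂ = 3.42 × 0.666 = 2.28 m.
Head loss: ΔE = (y₂ − y₁)³/(4y₁y₂) = (2.28 − 0.666)³/(4×0.666×2.28) = 4.21/6.07 = 0.692 m.
P = γ·Q·ΔE = 9.81 × 14.1 × 0.692 = 95.8 kW.

P = 95.8 kW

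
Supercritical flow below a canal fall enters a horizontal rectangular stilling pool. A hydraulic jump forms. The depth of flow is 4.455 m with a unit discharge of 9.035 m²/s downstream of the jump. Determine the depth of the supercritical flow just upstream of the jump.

y₁ = 0.7216 m

V₂ = q/y₂ = 9.035/4.455 = 2.028 m/s; Fr₂ = V₂/√(g·y₂) = 0.3068.
The Bélanger relation is symmetric: y₁/y₂ = ½[√(1 + 8Fr₂²) − 1] = ½[√1.7529 − 1] = 0.1620.
y₁ = 0.1620 × 4.455 = 0.7216 m.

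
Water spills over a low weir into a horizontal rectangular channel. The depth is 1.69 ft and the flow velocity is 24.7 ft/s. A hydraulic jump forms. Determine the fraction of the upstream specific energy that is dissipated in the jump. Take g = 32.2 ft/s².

Fr₁ = V₁/√(g·y₁) = 24.7/√(32.2×1.69) = 3.35.
Sequent-depth ratio: y₂/y₁ = ½[√(1 + 8Fr₁²) − 1] = ½[√90.69 − 1] = 4.26.
y₂ = 4.26 × 1.69 = 7.20 ft.
E₁ = y₁ + V₁²/2g = 11.2 ft. ΔE = (y₂ − y₁)³/(4y₁y₂) = 3.44 ft. ΔE/E₁ = 3.44/11.2 = 0.308.

ΔE/E₁ = 0.308 (30.8%)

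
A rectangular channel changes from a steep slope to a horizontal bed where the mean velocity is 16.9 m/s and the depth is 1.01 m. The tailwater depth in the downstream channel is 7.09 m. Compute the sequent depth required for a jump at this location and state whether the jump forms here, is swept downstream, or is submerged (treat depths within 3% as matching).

Fr₁ = V₁/√(g·y₁) = 16.9/√(9.81×1.01) = 5.37.
From the momentum equation for a rectangular channel, y₂/y₁ = ½[√(1 + 8Fr₁²) − 1] = ½[√231.6 − 1] = 7.11.
y₂ = 7.11 × 1.01 = 7.18 m.
Tailwater y_tw = 7.09 m: y_tw ≈ y₂, so the jump forms here.

y₂ = 7.18 m; the jump forms here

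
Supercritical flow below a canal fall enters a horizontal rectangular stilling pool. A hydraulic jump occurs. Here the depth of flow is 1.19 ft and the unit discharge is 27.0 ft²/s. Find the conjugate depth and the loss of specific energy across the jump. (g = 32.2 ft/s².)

V₁ = q/y₁ = 27.0/1.19 = 22.7 ft/s. Fr₁ = V₁/√(g·y₁) = 22.7/√(32.2×1.19) = 3.67.
Sequent-depth ratio: y₂/y₁ = ½[√(1 + 8Fr₁²) − 1] = ½[√108.5 − 1] = 4.71.
y₂ = 4.71 × 1.19 = 5.60 ft.
Head loss: ΔE = (y₂ − y₁)³/(4y₁y₂) = (5.60 − 1.19)³/(4×1.19×5.60) = 85.9/26.7 = 3.22 ft.

y₂ = 5.60 ft; ΔE = 3.22 ft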